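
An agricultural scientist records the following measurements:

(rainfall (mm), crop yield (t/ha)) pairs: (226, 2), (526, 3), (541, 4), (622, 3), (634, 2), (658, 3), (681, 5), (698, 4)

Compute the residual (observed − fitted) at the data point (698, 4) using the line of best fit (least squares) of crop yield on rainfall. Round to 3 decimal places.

0.299

n = 8, Σx = 4586, Σy = 26, Σxy = 15499, Σx² = 2793202
Sxx = Σx² − (Σx)²/n = 2793202 − 2628924.5 = 164277.5
Sxy = Σxy − (Σx)(Σy)/n = 15499 − 14904.5 = 594.5
b = Sxy/Sxx = 594.5/164277.5 = 0.003619
a = ȳ − b·x̄ = 3.25 − 0.003619·573.25 = 1.175479
ŷ(698) = 1.175479 + 0.003619·698 = 3.701455
residual = y − ŷ = 4 − 3.701455 = 0.298545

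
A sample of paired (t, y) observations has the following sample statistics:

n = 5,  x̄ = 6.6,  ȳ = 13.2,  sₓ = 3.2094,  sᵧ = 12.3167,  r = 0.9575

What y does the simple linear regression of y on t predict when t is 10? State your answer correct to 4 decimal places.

b = r · sᵧ/sₓ = 0.9575 · 12.3167/3.2094 = 3.674593
a = ȳ − b·x̄ = 13.2 − 3.674593·6.6 = -11.052317
ŷ(10) = a + b·10 = -11.052317 + 3.674593·10 = 25.693618

25.6936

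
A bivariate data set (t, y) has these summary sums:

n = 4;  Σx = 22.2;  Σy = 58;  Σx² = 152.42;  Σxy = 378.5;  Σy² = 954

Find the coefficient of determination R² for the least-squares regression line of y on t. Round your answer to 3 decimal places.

Sxx = Σx² − (Σx)²/n = 152.42 − 123.21 = 29.21
Sxy = Σxy − (Σx)(Σy)/n = 378.5 − 321.9 = 56.6
Syy = Σy² − (Σy)²/n = 954 − 841 = 113
R² = Sxy²/(Sxx·Syy) = (56.6)²/(29.21·113) = 0.970561

0.971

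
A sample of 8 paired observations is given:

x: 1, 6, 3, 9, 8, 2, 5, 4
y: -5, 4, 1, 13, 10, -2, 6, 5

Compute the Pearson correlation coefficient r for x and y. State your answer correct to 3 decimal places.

n = 8, Σx = 38, Σy = 32, Σxy = 265, Σx² = 236, Σy² = 376
Sxx = Σx² − (Σx)²/n = 236 − 180.5 = 55.5
Sxy = Σxy − (Σx)(Σy)/n = 265 − 152 = 113
Syy = Σy² − (Σy)²/n = 376 − 128 = 248
r = Sxy/√(Sxx·Syy) = 113/√(13764) = 113/117.320075 = 0.963177

0.963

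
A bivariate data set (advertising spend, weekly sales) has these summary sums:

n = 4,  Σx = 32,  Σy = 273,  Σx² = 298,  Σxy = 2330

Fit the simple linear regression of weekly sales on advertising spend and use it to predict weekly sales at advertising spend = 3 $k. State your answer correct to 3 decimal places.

50.869

Sxx = Σx² − (Σx)²/n = 298 − 256 = 42
Sxy = Σxy − (Σx)(Σy)/n = 2330 − 2184 = 146
b = Sxy/Sxx = 146/42 = 3.476190
a = ȳ − b·x̄ = 68.25 − 3.476190·8 = 40.440476
ŷ(3) = a + b·3 = 40.440476 + 3.476190·3 = 50.869048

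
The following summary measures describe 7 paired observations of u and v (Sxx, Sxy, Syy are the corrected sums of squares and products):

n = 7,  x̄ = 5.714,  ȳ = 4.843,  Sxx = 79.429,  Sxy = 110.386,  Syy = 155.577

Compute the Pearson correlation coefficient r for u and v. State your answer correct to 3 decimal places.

0.993

r = Sxy/√(Sxx·Syy) = 110.386/√(12357.325533) = 110.386/111.163508 = 0.993006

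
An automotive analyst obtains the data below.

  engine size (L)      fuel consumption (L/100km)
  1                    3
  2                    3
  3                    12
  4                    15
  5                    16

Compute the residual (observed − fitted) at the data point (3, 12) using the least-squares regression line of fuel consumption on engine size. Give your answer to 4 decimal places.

2.2000

n = 5, Σx = 15, Σy = 49, Σxy = 185, Σx² = 55
Sxx = Σx² − (Σx)²/n = 55 − 45 = 10
Sxy = Σxy − (Σx)(Σy)/n = 185 − 147 = 38
b = Sxy/Sxx = 38/10 = 3.8
a = ȳ − b·x̄ = 9.8 − 3.8·3 = -1.6
ŷ(3) = -1.6 + 3.8·3 = 9.8
residual = y − ŷ = 12 − 9.8 = 2.2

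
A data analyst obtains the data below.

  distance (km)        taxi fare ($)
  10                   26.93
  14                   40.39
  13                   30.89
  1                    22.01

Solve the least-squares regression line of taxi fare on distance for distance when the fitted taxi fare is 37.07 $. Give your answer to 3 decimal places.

15.836

n = 4, Σx = 38, Σy = 120.22, Σxy = 1258.34, Σx² = 466
Sxx = Σx² − (Σx)²/n = 466 − 361 = 105
Sxy = Σxy − (Σx)(Σy)/n = 1258.34 − 1142.09 = 116.25
b = Sxy/Sxx = 116.25/105 = 1.107143
a = ȳ − b·x̄ = 30.055 − 1.107143·9.5 = 19.537143
Set a + b·x = 37.07: x = (37.07 − 19.537143) / 1.107143 = 15.836129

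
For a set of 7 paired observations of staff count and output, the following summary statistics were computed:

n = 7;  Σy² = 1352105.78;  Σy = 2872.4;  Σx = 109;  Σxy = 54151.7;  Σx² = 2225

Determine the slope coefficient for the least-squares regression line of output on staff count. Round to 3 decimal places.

Sxx = Σx² − (Σx)²/n = 2225 − 1697.285714 = 527.714286
Sxy = Σxy − (Σx)(Σy)/n = 54151.7 − 44727.371429 = 9424.328571
b = Sxy/Sxx = 9424.328571/527.714286 = 17.858771

17.859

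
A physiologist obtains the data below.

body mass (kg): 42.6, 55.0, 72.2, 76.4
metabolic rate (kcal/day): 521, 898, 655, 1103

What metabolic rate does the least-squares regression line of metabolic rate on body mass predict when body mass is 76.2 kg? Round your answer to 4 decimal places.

n = 4, Σx = 246.2, Σy = 3177, Σxy = 203144.8, Σx² = 15889.56
Sxx = Σx² − (Σx)²/n = 15889.56 − 15153.61 = 735.95
Sxy = Σxy − (Σx)(Σy)/n = 203144.8 − 195544.35 = 7600.45
b = Sxy/Sxx = 7600.45/735.95 = 10.327400
a = ȳ − b·x̄ = 794.25 − 10.327400·61.55 = 158.598533
ŷ(76.2) = a + b·76.2 = 158.598533 + 10.327400·76.2 = 945.546409

945.5464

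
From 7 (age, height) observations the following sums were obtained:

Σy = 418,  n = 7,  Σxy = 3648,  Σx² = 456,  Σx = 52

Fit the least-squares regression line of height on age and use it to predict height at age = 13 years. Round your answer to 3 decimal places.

103.098

Sxx = Σx² − (Σx)²/n = 456 − 386.285714 = 69.714286
Sxy = Σxy − (Σx)(Σy)/n = 3648 − 3105.142857 = 542.857143
b = Sxy/Sxx = 542.857143/69.714286 = 7.786885
a = ȳ − b·x̄ = 59.714286 − 7.786885·7.428571 = 1.868852
ŷ(13) = a + b·13 = 1.868852 + 7.786885·13 = 103.098361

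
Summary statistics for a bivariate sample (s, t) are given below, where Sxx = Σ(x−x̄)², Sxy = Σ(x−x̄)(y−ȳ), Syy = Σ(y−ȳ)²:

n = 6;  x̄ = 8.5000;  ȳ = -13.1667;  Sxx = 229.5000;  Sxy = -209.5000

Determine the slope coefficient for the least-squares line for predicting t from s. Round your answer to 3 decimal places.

-0.913

b = Sxy/Sxx = -209.5/229.5 = -0.912854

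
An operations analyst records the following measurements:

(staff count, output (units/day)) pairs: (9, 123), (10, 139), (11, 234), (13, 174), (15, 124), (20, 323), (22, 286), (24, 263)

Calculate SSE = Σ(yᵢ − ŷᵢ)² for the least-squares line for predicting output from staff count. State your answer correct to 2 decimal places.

n = 8, Σx = 124, Σy = 1666, Σxy = 28257, Σx² = 2156, Σy² = 390152
Sxx = Σx² − (Σx)²/n = 2156 − 1922 = 234
Sxy = Σxy − (Σx)(Σy)/n = 28257 − 25823 = 2434
Syy = Σy² − (Σy)²/n = 390152 − 346944.5 = 43207.5
b = Sxy/Sxx = 2434/234 = 10.401709
SSE = Syy − b·Sxy = 43207.5 − 10.401709·2434 = 17889.739316

17889.74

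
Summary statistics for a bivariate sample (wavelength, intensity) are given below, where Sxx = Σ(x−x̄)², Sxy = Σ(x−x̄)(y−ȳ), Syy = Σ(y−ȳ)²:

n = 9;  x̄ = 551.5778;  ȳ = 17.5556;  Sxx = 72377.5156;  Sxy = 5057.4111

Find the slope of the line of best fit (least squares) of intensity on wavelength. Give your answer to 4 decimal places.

0.0699

b = Sxy/Sxx = 5057.4111/72377.5156 = 0.069875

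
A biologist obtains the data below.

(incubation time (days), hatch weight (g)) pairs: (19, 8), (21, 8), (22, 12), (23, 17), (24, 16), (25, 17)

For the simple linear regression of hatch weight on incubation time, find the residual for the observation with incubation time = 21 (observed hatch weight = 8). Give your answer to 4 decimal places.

n = 6, Σx = 134, Σy = 78, Σxy = 1784, Σx² = 3016
Sxx = Σx² − (Σx)²/n = 3016 − 2992.666667 = 23.333333
Sxy = Σxy − (Σx)(Σy)/n = 1784 − 1742 = 42
b = Sxy/Sxx = 42/23.333333 = 1.8
a = ȳ − b·x̄ = 13 − 1.8·22.333333 = -27.2
ŷ(21) = -27.2 + 1.8·21 = 10.6
residual = y − ŷ = 8 − 10.6 = -2.6

-2.6000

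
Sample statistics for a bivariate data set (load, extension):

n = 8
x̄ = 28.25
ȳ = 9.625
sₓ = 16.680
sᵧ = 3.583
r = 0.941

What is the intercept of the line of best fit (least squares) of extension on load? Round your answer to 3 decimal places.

3.915

b = r · sᵧ/sₓ = 0.941 · 3.583/16.68 = 0.202134
a = ȳ − b·x̄ = 9.625 − 0.202134·28.25 = 3.914701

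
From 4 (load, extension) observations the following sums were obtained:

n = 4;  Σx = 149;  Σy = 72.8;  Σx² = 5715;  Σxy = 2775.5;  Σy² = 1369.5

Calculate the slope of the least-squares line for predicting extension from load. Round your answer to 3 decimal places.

Sxx = Σx² − (Σx)²/n = 5715 − 5550.25 = 164.75
Sxy = Σxy − (Σx)(Σy)/n = 2775.5 − 2711.8 = 63.7
b = Sxy/Sxx = 63.7/164.75 = 0.386646

0.387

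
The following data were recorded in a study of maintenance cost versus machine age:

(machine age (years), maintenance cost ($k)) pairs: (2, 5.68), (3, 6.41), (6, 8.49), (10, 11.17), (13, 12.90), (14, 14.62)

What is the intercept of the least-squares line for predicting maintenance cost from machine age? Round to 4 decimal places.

n = 6, Σx = 48, Σy = 59.27, Σxy = 565.61, Σx² = 514
Sxx = Σx² − (Σx)²/n = 514 − 384 = 130
Sxy = Σxy − (Σx)(Σy)/n = 565.61 − 474.16 = 91.45
b = Sxy/Sxx = 91.45/130 = 0.703462
a = ȳ − b·x̄ = 9.878333 − 0.703462·8 = 4.250641

4.2506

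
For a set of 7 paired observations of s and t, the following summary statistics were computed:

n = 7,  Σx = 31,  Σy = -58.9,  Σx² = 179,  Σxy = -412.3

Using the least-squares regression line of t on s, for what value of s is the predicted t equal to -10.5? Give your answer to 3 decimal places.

5.003

Sxx = Σx² − (Σx)²/n = 179 − 137.285714 = 41.714286
Sxy = Σxy − (Σx)(Σy)/n = -412.3 − (-260.842857) = -151.457143
b = Sxy/Sxx = -151.457143/41.714286 = -3.630822
a = ȳ − b·x̄ = -8.414286 − (-3.630822)·4.428571 = 7.665068
Set a + b·x = -10.5: x = (-10.5 − 7.665068) / (-3.630822) = 5.003018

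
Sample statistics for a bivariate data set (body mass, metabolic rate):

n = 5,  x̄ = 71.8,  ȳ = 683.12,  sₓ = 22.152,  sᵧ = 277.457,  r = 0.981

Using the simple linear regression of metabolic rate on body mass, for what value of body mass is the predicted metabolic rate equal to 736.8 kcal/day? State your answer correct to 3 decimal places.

b = r · sᵧ/sₓ = 0.981 · 277.457/22.152 = 12.287167
a = ȳ − b·x̄ = 683.12 − 12.287167·71.8 = -199.098570
Set a + b·x = 736.8: x = (736.8 − (-199.098570)) / 12.287167 = 76.168786

76.169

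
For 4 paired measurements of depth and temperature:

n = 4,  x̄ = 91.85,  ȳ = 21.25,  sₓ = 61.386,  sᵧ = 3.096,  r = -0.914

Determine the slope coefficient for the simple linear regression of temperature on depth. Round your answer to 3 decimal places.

b = r · sᵧ/sₓ = -0.914 · 3.096/61.386 = -0.046098

-0.046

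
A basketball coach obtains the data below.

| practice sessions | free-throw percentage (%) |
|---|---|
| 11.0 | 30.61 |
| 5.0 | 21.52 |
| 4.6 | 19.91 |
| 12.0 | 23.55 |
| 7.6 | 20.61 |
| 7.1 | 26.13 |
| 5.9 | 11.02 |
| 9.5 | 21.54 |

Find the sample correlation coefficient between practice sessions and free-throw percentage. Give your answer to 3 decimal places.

0.551

n = 8, Σx = 62.7, Σy = 174.89, Σxy = 1430.303, Σx² = 544.39, Σy² = 4044.0541
Sxx = Σx² − (Σx)²/n = 544.39 − 491.41125 = 52.97875
Sxy = Σxy − (Σx)(Σy)/n = 1430.303 − 1370.700375 = 59.602625
Syy = Σy² − (Σy)²/n = 4044.0541 − 3823.314012 = 220.740087
r = Sxy/√(Sxx·Syy) = 59.602625/√(11694.533911) = 59.602625/108.141268 = 0.551155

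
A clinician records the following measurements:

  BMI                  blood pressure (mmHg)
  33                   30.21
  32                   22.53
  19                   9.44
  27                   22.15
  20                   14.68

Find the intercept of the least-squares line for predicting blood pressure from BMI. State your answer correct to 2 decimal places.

n = 5, Σx = 131, Σy = 99.01, Σxy = 2788.9, Σx² = 3603
Sxx = Σx² − (Σx)²/n = 3603 − 3432.2 = 170.8
Sxy = Σxy − (Σx)(Σy)/n = 2788.9 − 2594.062 = 194.838
b = Sxy/Sxx = 194.838/170.8 = 1.140738
a = ȳ − b·x̄ = 19.802 − 1.140738·26.2 = -10.085328

-10.09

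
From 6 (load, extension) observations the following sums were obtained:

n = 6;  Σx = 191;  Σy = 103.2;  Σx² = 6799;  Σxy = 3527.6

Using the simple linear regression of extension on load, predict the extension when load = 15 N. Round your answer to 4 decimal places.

Sxx = Σx² − (Σx)²/n = 6799 − 6080.166667 = 718.833333
Sxy = Σxy − (Σx)(Σy)/n = 3527.6 − 3285.2 = 242.4
b = Sxy/Sxx = 242.4/718.833333 = 0.337213
a = ȳ − b·x̄ = 17.2 − 0.337213·31.833333 = 6.465384
ŷ(15) = a + b·15 = 6.465384 + 0.337213·15 = 11.523580

11.5236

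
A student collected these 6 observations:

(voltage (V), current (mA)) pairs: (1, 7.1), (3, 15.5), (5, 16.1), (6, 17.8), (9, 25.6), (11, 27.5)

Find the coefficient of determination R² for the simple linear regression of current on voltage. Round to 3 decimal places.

n = 6, Σx = 35, Σy = 109.6, Σxy = 773.8, Σx² = 273, Σy² = 2278.32
Sxx = Σx² − (Σx)²/n = 273 − 204.166667 = 68.833333
Sxy = Σxy − (Σx)(Σy)/n = 773.8 − 639.333333 = 134.466667
Syy = Σy² − (Σy)²/n = 2278.32 − 2002.026667 = 276.293333
R² = Sxy²/(Sxx·Syy) = (134.466667)²/(68.833333·276.293333) = 0.950736

0.951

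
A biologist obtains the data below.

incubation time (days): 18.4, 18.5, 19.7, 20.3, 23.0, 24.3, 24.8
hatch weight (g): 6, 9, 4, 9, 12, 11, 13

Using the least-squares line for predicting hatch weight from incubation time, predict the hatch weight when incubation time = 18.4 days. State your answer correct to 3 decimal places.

n = 7, Σx = 149, Σy = 64, Σxy = 1404.1, Σx² = 3215.52
Sxx = Σx² − (Σx)²/n = 3215.52 − 3171.571429 = 43.948571
Sxy = Σxy − (Σx)(Σy)/n = 1404.1 − 1362.285714 = 41.814286
b = Sxy/Sxx = 41.814286/43.948571 = 0.951437
a = ȳ − b·x̄ = 9.142857 − 0.951437·21.285714 = -11.109154
ŷ(18.4) = a + b·18.4 = -11.109154 + 0.951437·18.4 = 6.397283

6.397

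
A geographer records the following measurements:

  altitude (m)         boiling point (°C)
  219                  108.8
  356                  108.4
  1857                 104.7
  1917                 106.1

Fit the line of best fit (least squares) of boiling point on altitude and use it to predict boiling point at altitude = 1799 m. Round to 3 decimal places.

105.586

n = 4, Σx = 4349, Σy = 428, Σxy = 460239.2, Σx² = 7298035
Sxx = Σx² − (Σx)²/n = 7298035 − 4728450.25 = 2569584.75
Sxy = Σxy − (Σx)(Σy)/n = 460239.2 − 465343 = -5103.8
b = Sxy/Sxx = -5103.8/2569584.75 = -0.001986
a = ȳ − b·x̄ = 107 − (-0.001986)·1087.25 = 109.159534
ŷ(1799) = a + b·1799 = 109.159534 + (-0.001986)·1799 = 105.586297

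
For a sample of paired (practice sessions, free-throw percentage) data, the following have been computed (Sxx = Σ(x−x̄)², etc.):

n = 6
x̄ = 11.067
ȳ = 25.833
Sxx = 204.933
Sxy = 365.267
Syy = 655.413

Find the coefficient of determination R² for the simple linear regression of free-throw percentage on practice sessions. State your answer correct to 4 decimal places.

0.9933

R² = Sxy²/(Sxx·Syy) = (365.267)²/(204.933·655.413) = 0.993331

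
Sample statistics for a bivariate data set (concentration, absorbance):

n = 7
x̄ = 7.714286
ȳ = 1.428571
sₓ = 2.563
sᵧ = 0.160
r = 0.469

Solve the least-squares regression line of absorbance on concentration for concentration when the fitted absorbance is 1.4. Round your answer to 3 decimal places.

6.738

b = r · sᵧ/sₓ = 0.469 · 0.16/2.563 = 0.029278
a = ȳ − b·x̄ = 1.428571 − 0.029278·7.714286 = 1.202711
Set a + b·x = 1.4: x = (1.4 − 1.202711) / 0.029278 = 6.738440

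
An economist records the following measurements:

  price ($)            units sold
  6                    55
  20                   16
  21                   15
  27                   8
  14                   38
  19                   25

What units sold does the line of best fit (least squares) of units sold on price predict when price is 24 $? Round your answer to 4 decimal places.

n = 6, Σx = 107, Σy = 157, Σxy = 2188, Σx² = 2163
Sxx = Σx² − (Σx)²/n = 2163 − 1908.166667 = 254.833333
Sxy = Σxy − (Σx)(Σy)/n = 2188 − 2799.833333 = -611.833333
b = Sxy/Sxx = -611.833333/254.833333 = -2.400916
a = ȳ − b·x̄ = 26.166667 − (-2.400916)·17.833333 = 68.982995
ŷ(24) = a + b·24 = 68.982995 + (-2.400916)·24 = 11.361020

11.3610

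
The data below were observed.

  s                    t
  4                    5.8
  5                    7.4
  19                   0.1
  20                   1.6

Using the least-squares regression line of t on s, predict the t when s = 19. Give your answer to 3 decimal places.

1.102

n = 4, Σx = 48, Σy = 14.9, Σxy = 94.1, Σx² = 802
Sxx = Σx² − (Σx)²/n = 802 − 576 = 226
Sxy = Σxy − (Σx)(Σy)/n = 94.1 − 178.8 = -84.7
b = Sxy/Sxx = -84.7/226 = -0.374779
a = ȳ − b·x̄ = 3.725 − (-0.374779)·12 = 8.222345
ŷ(19) = a + b·19 = 8.222345 + (-0.374779)·19 = 1.101549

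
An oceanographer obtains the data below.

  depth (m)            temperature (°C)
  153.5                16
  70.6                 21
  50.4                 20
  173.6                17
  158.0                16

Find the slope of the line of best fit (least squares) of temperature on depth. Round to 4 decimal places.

n = 5, Σx = 606.1, Σy = 90, Σxy = 10425.8, Σx² = 86187.73
Sxx = Σx² − (Σx)²/n = 86187.73 − 73471.442 = 12716.288
Sxy = Σxy − (Σx)(Σy)/n = 10425.8 − 10909.8 = -484
b = Sxy/Sxx = -484/12716.288 = -0.038061

-0.0381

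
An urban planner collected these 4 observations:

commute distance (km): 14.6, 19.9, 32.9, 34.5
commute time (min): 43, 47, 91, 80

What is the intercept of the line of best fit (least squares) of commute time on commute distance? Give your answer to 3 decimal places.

5.732

n = 4, Σx = 101.9, Σy = 261, Σxy = 7317, Σx² = 2881.83
Sxx = Σx² − (Σx)²/n = 2881.83 − 2595.9025 = 285.9275
Sxy = Σxy − (Σx)(Σy)/n = 7317 − 6648.975 = 668.025
b = Sxy/Sxx = 668.025/285.9275 = 2.336344
a = ȳ − b·x̄ = 65.25 − 2.336344·25.475 = 5.731637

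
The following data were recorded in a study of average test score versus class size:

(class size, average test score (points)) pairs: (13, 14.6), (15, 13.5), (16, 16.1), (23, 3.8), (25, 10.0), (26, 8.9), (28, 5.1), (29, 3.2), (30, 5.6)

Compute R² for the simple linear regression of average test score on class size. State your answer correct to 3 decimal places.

0.745

n = 9, Σx = 205, Σy = 80.8, Σxy = 1622.3, Σx² = 5005, Σy² = 915.88
Sxx = Σx² − (Σx)²/n = 5005 − 4669.444444 = 335.555556
Sxy = Σxy − (Σx)(Σy)/n = 1622.3 − 1840.444444 = -218.144444
Syy = Σy² − (Σy)²/n = 915.88 − 725.404444 = 190.475556
R² = Sxy²/(Sxx·Syy) = (-218.144444)²/(335.555556·190.475556) = 0.744534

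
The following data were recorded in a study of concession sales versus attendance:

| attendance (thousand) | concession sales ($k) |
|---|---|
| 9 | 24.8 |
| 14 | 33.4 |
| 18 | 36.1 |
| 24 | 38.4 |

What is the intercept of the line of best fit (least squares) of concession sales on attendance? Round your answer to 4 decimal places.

n = 4, Σx = 65, Σy = 132.7, Σxy = 2262.2, Σx² = 1177
Sxx = Σx² − (Σx)²/n = 1177 − 1056.25 = 120.75
Sxy = Σxy − (Σx)(Σy)/n = 2262.2 − 2156.375 = 105.825
b = Sxy/Sxx = 105.825/120.75 = 0.876398
a = ȳ − b·x̄ = 33.175 − 0.876398·16.25 = 18.933540

18.9335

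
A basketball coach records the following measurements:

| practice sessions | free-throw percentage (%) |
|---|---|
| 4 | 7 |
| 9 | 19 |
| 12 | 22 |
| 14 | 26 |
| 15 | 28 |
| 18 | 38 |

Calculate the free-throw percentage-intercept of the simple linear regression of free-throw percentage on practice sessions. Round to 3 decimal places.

n = 6, Σx = 72, Σy = 140, Σxy = 1931, Σx² = 986
Sxx = Σx² − (Σx)²/n = 986 − 864 = 122
Sxy = Σxy − (Σx)(Σy)/n = 1931 − 1680 = 251
b = Sxy/Sxx = 251/122 = 2.057377
a = ȳ − b·x̄ = 23.333333 − 2.057377·12 = -1.355191

-1.355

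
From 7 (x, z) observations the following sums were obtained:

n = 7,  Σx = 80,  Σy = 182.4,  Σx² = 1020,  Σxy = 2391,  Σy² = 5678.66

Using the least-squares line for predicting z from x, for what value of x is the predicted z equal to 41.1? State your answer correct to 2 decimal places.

16.62

Sxx = Σx² − (Σx)²/n = 1020 − 914.285714 = 105.714286
Sxy = Σxy − (Σx)(Σy)/n = 2391 − 2084.571429 = 306.428571
b = Sxy/Sxx = 306.428571/105.714286 = 2.898649
a = ȳ − b·x̄ = 26.057143 − 2.898649·11.428571 = -7.070270
Set a + b·x = 41.1: x = (41.1 − (-7.070270)) / 2.898649 = 16.618182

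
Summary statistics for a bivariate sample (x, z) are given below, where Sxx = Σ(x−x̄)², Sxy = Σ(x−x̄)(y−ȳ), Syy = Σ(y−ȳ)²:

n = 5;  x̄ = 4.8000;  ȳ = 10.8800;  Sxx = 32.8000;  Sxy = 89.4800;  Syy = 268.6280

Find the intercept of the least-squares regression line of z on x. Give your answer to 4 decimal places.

b = Sxy/Sxx = 89.48/32.8 = 2.728049
a = ȳ − b·x̄ = 10.88 − 2.728049·4.8 = -2.214634

-2.2146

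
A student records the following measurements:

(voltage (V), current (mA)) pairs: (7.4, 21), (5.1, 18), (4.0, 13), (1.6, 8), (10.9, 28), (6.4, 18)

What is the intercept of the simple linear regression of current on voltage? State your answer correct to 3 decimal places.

5.101

n = 6, Σx = 35.4, Σy = 106, Σxy = 732.4, Σx² = 259.1
Sxx = Σx² − (Σx)²/n = 259.1 − 208.86 = 50.24
Sxy = Σxy − (Σx)(Σy)/n = 732.4 − 625.4 = 107
b = Sxy/Sxx = 107/50.24 = 2.129777
a = ȳ − b·x̄ = 17.666667 − 2.129777·5.9 = 5.100982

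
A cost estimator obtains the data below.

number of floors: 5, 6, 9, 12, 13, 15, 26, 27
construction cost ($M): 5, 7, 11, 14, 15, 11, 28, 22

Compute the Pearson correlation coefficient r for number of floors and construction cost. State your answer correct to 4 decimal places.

0.9391

n = 8, Σx = 113, Σy = 113, Σxy = 2016, Σx² = 2085, Σy² = 2005
Sxx = Σx² − (Σx)²/n = 2085 − 1596.125 = 488.875
Sxy = Σxy − (Σx)(Σy)/n = 2016 − 1596.125 = 419.875
Syy = Σy² − (Σy)²/n = 2005 − 1596.125 = 408.875
r = Sxy/√(Sxx·Syy) = 419.875/√(199888.765625) = 419.875/447.089214 = 0.939130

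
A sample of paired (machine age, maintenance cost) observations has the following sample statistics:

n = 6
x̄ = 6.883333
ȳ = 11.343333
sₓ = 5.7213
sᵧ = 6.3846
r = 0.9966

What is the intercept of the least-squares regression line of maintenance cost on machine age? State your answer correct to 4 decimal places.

3.6881

b = r · sᵧ/sₓ = 0.9966 · 6.3846/5.7213 = 1.112141
a = ȳ − b·x̄ = 11.343333 − 1.112141·6.883333 = 3.688096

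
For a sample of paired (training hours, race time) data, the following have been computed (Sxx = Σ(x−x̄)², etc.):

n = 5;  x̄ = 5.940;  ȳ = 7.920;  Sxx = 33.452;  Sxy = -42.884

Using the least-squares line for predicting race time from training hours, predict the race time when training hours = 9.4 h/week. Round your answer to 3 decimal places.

b = Sxy/Sxx = -42.884/33.452 = -1.281956
a = ȳ − b·x̄ = 7.92 − (-1.281956)·5.94 = 15.534820
ŷ(9.4) = a + b·9.4 = 15.534820 + (-1.281956)·9.4 = 3.484431

3.484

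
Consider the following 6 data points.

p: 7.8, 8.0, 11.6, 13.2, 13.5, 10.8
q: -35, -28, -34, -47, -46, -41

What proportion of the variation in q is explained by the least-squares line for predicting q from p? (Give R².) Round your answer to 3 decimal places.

0.699

n = 6, Σx = 64.9, Σy = -231, Σxy = -2575.6, Σx² = 732.53, Σy² = 9171
Sxx = Σx² − (Σx)²/n = 732.53 − 702.001667 = 30.528333
Sxy = Σxy − (Σx)(Σy)/n = -2575.6 − (-2498.65) = -76.95
Syy = Σy² − (Σy)²/n = 9171 − 8893.5 = 277.5
R² = Sxy²/(Sxx·Syy) = (-76.95)²/(30.528333·277.5) = 0.698958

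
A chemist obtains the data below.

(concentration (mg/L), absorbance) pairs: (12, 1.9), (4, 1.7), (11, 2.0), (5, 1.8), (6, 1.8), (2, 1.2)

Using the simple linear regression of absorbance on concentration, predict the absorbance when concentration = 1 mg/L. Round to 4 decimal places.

n = 6, Σx = 40, Σy = 10.4, Σxy = 73.8, Σx² = 346
Sxx = Σx² − (Σx)²/n = 346 − 266.666667 = 79.333333
Sxy = Σxy − (Σx)(Σy)/n = 73.8 − 69.333333 = 4.466667
b = Sxy/Sxx = 4.466667/79.333333 = 0.056303
a = ȳ − b·x̄ = 1.733333 − 0.056303·6.666667 = 1.357983
ŷ(1) = a + b·1 = 1.357983 + 0.056303·1 = 1.414286

1.4143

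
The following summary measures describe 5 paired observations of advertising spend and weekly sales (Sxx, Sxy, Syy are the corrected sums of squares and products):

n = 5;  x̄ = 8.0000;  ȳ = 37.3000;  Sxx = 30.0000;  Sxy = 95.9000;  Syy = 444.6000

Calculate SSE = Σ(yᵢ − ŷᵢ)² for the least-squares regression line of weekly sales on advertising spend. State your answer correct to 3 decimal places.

b = Sxy/Sxx = 95.9/30 = 3.196667
SSE = Syy − b·Sxy = 444.6 − 3.196667·95.9 = 138.039667

138.040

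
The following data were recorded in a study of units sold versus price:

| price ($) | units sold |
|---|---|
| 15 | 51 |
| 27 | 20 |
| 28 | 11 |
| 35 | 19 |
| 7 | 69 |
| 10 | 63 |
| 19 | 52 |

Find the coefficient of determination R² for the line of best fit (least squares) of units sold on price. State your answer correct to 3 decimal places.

n = 7, Σx = 141, Σy = 285, Σxy = 4379, Σx² = 3473, Σy² = 14917
Sxx = Σx² − (Σx)²/n = 3473 − 2840.142857 = 632.857143
Sxy = Σxy − (Σx)(Σy)/n = 4379 − 5740.714286 = -1361.714286
Syy = Σy² − (Σy)²/n = 14917 − 11603.571429 = 3313.428571
R² = Sxy²/(Sxx·Syy) = (-1361.714286)²/(632.857143·3313.428571) = 0.884278

0.884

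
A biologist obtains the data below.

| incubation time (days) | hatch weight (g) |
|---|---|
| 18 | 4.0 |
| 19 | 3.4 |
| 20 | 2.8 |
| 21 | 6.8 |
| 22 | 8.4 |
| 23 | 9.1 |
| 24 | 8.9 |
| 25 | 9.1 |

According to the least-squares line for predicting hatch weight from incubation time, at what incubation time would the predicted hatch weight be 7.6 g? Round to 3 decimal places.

22.541

n = 8, Σx = 172, Σy = 52.5, Σxy = 1170.6, Σx² = 3740
Sxx = Σx² − (Σx)²/n = 3740 − 3698 = 42
Sxy = Σxy − (Σx)(Σy)/n = 1170.6 − 1128.75 = 41.85
b = Sxy/Sxx = 41.85/42 = 0.996429
a = ȳ − b·x̄ = 6.5625 − 0.996429·21.5 = -14.860714
Set a + b·x = 7.6: x = (7.6 − (-14.860714)) / 0.996429 = 22.541219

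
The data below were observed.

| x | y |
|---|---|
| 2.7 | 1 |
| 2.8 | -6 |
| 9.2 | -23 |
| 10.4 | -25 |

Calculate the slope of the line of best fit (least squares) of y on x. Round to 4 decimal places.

-3.0365

n = 4, Σx = 25.1, Σy = -53, Σxy = -485.7, Σx² = 207.93
Sxx = Σx² − (Σx)²/n = 207.93 − 157.5025 = 50.4275
Sxy = Σxy − (Σx)(Σy)/n = -485.7 − (-332.575) = -153.125
b = Sxy/Sxx = -153.125/50.4275 = -3.036538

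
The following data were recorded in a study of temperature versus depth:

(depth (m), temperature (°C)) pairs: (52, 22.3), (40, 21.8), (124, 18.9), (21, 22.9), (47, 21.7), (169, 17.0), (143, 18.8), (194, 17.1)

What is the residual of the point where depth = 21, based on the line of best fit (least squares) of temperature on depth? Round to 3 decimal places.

0.089

n = 8, Σx = 790, Σy = 160.5, Σxy = 14754.8, Σx² = 108976
Sxx = Σx² − (Σx)²/n = 108976 − 78012.5 = 30963.5
Sxy = Σxy − (Σx)(Σy)/n = 14754.8 − 15849.375 = -1094.575
b = Sxy/Sxx = -1094.575/30963.5 = -0.035350
a = ȳ − b·x̄ = 20.0625 − (-0.035350)·98.75 = 23.553361
ŷ(21) = 23.553361 + (-0.035350)·21 = 22.811001
residual = y − ŷ = 22.9 − 22.811001 = 0.088999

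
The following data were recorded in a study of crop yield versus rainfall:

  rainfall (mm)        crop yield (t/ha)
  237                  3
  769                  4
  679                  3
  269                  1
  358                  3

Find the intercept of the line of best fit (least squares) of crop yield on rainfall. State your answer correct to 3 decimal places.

n = 5, Σx = 2312, Σy = 14, Σxy = 7167, Σx² = 1309096
Sxx = Σx² − (Σx)²/n = 1309096 − 1069068.8 = 240027.2
Sxy = Σxy − (Σx)(Σy)/n = 7167 − 6473.6 = 693.4
b = Sxy/Sxx = 693.4/240027.2 = 0.002889
a = ȳ − b·x̄ = 2.8 − 0.002889·462.4 = 1.464201

1.464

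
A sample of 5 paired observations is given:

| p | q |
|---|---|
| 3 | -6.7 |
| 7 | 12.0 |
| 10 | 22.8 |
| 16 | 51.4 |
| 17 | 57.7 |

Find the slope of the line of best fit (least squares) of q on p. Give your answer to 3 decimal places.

n = 5, Σx = 53, Σy = 137.2, Σxy = 2095.2, Σx² = 703
Sxx = Σx² − (Σx)²/n = 703 − 561.8 = 141.2
Sxy = Σxy − (Σx)(Σy)/n = 2095.2 − 1454.32 = 640.88
b = Sxy/Sxx = 640.88/141.2 = 4.538810

4.539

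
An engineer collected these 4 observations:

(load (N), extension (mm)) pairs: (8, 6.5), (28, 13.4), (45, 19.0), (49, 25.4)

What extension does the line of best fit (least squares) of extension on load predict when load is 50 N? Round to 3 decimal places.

23.366

n = 4, Σx = 130, Σy = 64.3, Σxy = 2526.8, Σx² = 5274
Sxx = Σx² − (Σx)²/n = 5274 − 4225 = 1049
Sxy = Σxy − (Σx)(Σy)/n = 2526.8 − 2089.75 = 437.05
b = Sxy/Sxx = 437.05/1049 = 0.416635
a = ȳ − b·x̄ = 16.075 − 0.416635·32.5 = 2.534366
ŷ(50) = a + b·50 = 2.534366 + 0.416635·50 = 23.366111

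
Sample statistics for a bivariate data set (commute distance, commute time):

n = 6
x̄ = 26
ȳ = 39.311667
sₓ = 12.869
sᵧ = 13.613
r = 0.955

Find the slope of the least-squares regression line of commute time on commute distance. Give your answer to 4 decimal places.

b = r · sᵧ/sₓ = 0.955 · 13.613/12.869 = 1.010212

1.0102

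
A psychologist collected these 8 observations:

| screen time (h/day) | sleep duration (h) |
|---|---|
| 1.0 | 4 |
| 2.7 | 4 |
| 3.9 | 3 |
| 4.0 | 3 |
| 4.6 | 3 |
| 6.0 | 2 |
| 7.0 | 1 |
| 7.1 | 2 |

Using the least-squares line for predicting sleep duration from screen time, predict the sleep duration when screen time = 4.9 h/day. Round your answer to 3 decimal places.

2.584

n = 8, Σx = 36.3, Σy = 22, Σxy = 85.5, Σx² = 196.07
Sxx = Σx² − (Σx)²/n = 196.07 − 164.71125 = 31.35875
Sxy = Σxy − (Σx)(Σy)/n = 85.5 − 99.825 = -14.325
b = Sxy/Sxx = -14.325/31.35875 = -0.456810
a = ȳ − b·x̄ = 2.75 − (-0.456810)·4.5375 = 4.822777
ŷ(4.9) = a + b·4.9 = 4.822777 + (-0.456810)·4.9 = 2.584406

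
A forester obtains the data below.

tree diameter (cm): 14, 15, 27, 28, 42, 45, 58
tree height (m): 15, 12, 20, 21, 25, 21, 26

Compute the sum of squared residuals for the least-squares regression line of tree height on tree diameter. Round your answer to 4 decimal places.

n = 7, Σx = 229, Σy = 140, Σxy = 5021, Σx² = 9087, Σy² = 2952
Sxx = Σx² − (Σx)²/n = 9087 − 7491.571429 = 1595.428571
Sxy = Σxy − (Σx)(Σy)/n = 5021 − 4580 = 441
Syy = Σy² − (Σy)²/n = 2952 − 2800 = 152
b = Sxy/Sxx = 441/1595.428571 = 0.276415
SSE = Syy − b·Sxy = 152 − 0.276415·441 = 30.101092

30.1011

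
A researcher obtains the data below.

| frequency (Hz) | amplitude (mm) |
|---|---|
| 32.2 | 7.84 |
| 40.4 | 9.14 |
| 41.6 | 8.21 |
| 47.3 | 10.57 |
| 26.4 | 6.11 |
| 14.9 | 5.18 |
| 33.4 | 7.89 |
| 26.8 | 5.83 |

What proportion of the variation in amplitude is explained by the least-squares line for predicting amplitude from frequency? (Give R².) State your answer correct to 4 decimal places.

n = 8, Σx = 263, Σy = 60.77, Σxy = 2121.457, Σx² = 9389.62, Σy² = 484.5397
Sxx = Σx² − (Σx)²/n = 9389.62 − 8646.125 = 743.495
Sxy = Σxy − (Σx)(Σy)/n = 2121.457 − 1997.81375 = 123.64325
Syy = Σy² − (Σy)²/n = 484.5397 − 461.624113 = 22.915588
R² = Sxy²/(Sxx·Syy) = (123.64325)²/(743.495·22.915588) = 0.897288

0.8973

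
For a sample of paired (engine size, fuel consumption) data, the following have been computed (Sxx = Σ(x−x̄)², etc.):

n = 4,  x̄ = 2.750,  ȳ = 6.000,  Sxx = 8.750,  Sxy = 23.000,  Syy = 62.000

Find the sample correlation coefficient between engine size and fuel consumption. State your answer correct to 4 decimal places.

0.9875

r = Sxy/√(Sxx·Syy) = 23/√(542.5) = 23/23.291629 = 0.987479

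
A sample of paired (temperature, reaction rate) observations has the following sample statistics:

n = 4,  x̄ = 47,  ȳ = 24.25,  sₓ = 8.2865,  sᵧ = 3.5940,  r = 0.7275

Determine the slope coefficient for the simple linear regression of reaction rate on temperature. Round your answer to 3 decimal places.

b = r · sᵧ/sₓ = 0.7275 · 3.594/8.2865 = 0.315529

0.316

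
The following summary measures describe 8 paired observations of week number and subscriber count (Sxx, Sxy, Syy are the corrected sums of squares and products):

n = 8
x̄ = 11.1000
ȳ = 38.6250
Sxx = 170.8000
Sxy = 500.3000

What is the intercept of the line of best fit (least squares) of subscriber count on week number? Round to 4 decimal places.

6.1114

b = Sxy/Sxx = 500.3/170.8 = 2.929157
a = ȳ − b·x̄ = 38.625 − 2.929157·11.1 = 6.111358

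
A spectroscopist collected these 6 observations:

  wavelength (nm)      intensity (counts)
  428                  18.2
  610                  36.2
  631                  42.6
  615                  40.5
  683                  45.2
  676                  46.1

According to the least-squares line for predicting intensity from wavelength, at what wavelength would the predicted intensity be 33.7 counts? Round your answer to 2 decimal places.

567.03

n = 6, Σx = 3643, Σy = 228.8, Σxy = 143694.9, Σx² = 2255135
Sxx = Σx² − (Σx)²/n = 2255135 − 2211908.166667 = 43226.833333
Sxy = Σxy − (Σx)(Σy)/n = 143694.9 − 138919.733333 = 4775.166667
b = Sxy/Sxx = 4775.166667/43226.833333 = 0.110468
a = ȳ − b·x̄ = 38.133333 − 0.110468·607.166667 = -28.938941
Set a + b·x = 33.7: x = (33.7 − (-28.938941)) / 0.110468 = 567.034254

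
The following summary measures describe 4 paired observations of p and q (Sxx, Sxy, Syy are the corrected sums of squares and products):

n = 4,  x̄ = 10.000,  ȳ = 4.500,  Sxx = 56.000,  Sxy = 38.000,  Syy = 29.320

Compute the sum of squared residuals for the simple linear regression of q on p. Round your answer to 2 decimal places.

b = Sxy/Sxx = 38/56 = 0.678571
SSE = Syy − b·Sxy = 29.32 − 0.678571·38 = 3.534286

3.53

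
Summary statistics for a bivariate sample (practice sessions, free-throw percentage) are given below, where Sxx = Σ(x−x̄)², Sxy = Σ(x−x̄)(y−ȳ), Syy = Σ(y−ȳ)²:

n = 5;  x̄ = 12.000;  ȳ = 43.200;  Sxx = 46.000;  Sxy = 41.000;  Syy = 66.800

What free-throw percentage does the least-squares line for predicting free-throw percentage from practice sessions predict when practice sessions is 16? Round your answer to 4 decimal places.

b = Sxy/Sxx = 41/46 = 0.891304
a = ȳ − b·x̄ = 43.2 − 0.891304·12 = 32.504348
ŷ(16) = a + b·16 = 32.504348 + 0.891304·16 = 46.765217

46.7652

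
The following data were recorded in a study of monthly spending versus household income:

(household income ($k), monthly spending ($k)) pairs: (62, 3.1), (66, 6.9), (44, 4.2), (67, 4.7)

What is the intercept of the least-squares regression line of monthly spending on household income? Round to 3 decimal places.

n = 4, Σx = 239, Σy = 18.9, Σxy = 1147.3, Σx² = 14625
Sxx = Σx² − (Σx)²/n = 14625 − 14280.25 = 344.75
Sxy = Σxy − (Σx)(Σy)/n = 1147.3 − 1129.275 = 18.025
b = Sxy/Sxx = 18.025/344.75 = 0.052284
a = ȳ − b·x̄ = 4.725 − 0.052284·59.75 = 1.601015

1.601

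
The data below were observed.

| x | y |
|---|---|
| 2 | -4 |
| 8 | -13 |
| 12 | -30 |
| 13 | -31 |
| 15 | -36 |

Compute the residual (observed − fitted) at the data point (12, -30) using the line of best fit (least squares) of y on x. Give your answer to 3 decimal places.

n = 5, Σx = 50, Σy = -114, Σxy = -1415, Σx² = 606
Sxx = Σx² − (Σx)²/n = 606 − 500 = 106
Sxy = Σxy − (Σx)(Σy)/n = -1415 − (-1140) = -275
b = Sxy/Sxx = -275/106 = -2.594340
a = ȳ − b·x̄ = -22.8 − (-2.594340)·10 = 3.143396
ŷ(12) = 3.143396 + (-2.594340)·12 = -27.988679
residual = y − ŷ = -30 − (-27.988679) = -2.011321

-2.011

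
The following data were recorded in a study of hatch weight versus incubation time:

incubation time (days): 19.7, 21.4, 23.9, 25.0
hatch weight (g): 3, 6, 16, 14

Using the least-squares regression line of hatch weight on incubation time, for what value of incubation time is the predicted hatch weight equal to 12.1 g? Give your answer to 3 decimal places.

23.457

n = 4, Σx = 90, Σy = 39, Σxy = 919.9, Σx² = 2042.26
Sxx = Σx² − (Σx)²/n = 2042.26 − 2025 = 17.26
Sxy = Σxy − (Σx)(Σy)/n = 919.9 − 877.5 = 42.4
b = Sxy/Sxx = 42.4/17.26 = 2.456547
a = ȳ − b·x̄ = 9.75 − 2.456547·22.5 = -45.522306
Set a + b·x = 12.1: x = (12.1 − (-45.522306)) / 2.456547 = 23.456627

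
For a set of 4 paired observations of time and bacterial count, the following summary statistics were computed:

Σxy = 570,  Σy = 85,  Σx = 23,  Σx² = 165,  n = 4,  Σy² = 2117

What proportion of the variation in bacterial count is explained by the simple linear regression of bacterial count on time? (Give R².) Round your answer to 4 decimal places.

Sxx = Σx² − (Σx)²/n = 165 − 132.25 = 32.75
Sxy = Σxy − (Σx)(Σy)/n = 570 − 488.75 = 81.25
Syy = Σy² − (Σy)²/n = 2117 − 1806.25 = 310.75
R² = Sxy²/(Sxx·Syy) = (81.25)²/(32.75·310.75) = 0.648671

0.6487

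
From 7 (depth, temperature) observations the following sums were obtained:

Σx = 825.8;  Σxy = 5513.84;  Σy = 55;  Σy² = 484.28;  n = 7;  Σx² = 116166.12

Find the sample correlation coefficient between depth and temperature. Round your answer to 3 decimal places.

-0.986

Sxx = Σx² − (Σx)²/n = 116166.12 − 97420.805714 = 18745.314286
Sxy = Σxy − (Σx)(Σy)/n = 5513.84 − 6488.428571 = -974.588571
Syy = Σy² − (Σy)²/n = 484.28 − 432.142857 = 52.137143
r = Sxy/√(Sxx·Syy) = -974.588571/√(977327.128816) = -974.588571/988.598568 = -0.985828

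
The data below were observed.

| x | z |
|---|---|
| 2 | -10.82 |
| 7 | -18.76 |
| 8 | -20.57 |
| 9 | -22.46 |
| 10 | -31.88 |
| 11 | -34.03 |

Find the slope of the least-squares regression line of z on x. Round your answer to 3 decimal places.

-2.512

n = 6, Σx = 47, Σy = -138.52, Σxy = -1212.79, Σx² = 419
Sxx = Σx² − (Σx)²/n = 419 − 368.166667 = 50.833333
Sxy = Σxy − (Σx)(Σy)/n = -1212.79 − (-1085.073333) = -127.716667
b = Sxy/Sxx = -127.716667/50.833333 = -2.512459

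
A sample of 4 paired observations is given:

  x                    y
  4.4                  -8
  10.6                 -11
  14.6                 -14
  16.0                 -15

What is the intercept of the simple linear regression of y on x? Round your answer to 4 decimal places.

-5.1071

n = 4, Σx = 45.6, Σy = -48, Σxy = -596.2, Σx² = 600.88
Sxx = Σx² − (Σx)²/n = 600.88 − 519.84 = 81.04
Sxy = Σxy − (Σx)(Σy)/n = -596.2 − (-547.2) = -49
b = Sxy/Sxx = -49/81.04 = -0.604640
a = ȳ − b·x̄ = -12 − (-0.604640)·11.4 = -5.107108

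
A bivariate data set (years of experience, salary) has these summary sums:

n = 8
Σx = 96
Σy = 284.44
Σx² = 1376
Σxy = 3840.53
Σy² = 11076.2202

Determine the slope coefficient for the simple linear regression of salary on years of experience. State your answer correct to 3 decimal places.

1.907

Sxx = Σx² − (Σx)²/n = 1376 − 1152 = 224
Sxy = Σxy − (Σx)(Σy)/n = 3840.53 − 3413.28 = 427.25
b = Sxy/Sxx = 427.25/224 = 1.907366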